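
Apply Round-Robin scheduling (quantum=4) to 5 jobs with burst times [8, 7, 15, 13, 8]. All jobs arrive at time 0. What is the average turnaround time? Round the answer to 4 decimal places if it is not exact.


Time quantum = 4
Execution trace:
  J1 runs 4 units, time = 4
  J2 runs 4 units, time = 8
  J3 runs 4 units, time = 12
  J4 runs 4 units, time = 16
  J5 runs 4 units, time = 20
  J1 runs 4 units, time = 24
  J2 runs 3 units, time = 27
  J3 runs 4 units, time = 31
  J4 runs 4 units, time = 35
  J5 runs 4 units, time = 39
  J3 runs 4 units, time = 43
  J4 runs 4 units, time = 47
  J3 runs 3 units, time = 50
  J4 runs 1 units, time = 51
Finish times: [24, 27, 50, 51, 39]
Average turnaround = 191/5 = 38.2

38.2


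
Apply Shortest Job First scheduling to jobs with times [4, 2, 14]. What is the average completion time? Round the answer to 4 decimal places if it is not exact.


SJF order (ascending): [2, 4, 14]
Completion times:
  Job 1: burst=2, C=2
  Job 2: burst=4, C=6
  Job 3: burst=14, C=20
Average completion = 28/3 = 9.3333

9.3333


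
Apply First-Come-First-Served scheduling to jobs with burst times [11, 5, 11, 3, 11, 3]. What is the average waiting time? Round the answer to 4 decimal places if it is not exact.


FCFS order (as given): [11, 5, 11, 3, 11, 3]
Waiting times:
  Job 1: wait = 0
  Job 2: wait = 11
  Job 3: wait = 16
  Job 4: wait = 27
  Job 5: wait = 30
  Job 6: wait = 41
Sum of waiting times = 125
Average waiting time = 125/6 = 20.8333

20.8333


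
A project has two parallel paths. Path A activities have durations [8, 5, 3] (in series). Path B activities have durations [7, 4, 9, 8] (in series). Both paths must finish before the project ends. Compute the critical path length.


Path A total = 8 + 5 + 3 = 16
Path B total = 7 + 4 + 9 + 8 = 28
Critical path = longest path = max(16, 28) = 28

28


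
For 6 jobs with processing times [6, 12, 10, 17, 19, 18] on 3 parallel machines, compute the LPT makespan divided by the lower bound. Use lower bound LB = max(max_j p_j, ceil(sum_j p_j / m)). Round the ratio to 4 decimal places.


LPT order: [19, 18, 17, 12, 10, 6]
Machine loads after assignment: [25, 28, 29]
LPT makespan = 29
Lower bound = max(max_job, ceil(total/3)) = max(19, 28) = 28
Ratio = 29 / 28 = 1.0357

1.0357


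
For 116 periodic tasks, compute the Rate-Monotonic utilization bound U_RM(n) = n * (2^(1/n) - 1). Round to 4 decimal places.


Compute 2^(1/116) = 1.0059932951
Subtract 1: 1.0059932951 - 1 = 0.0059932951
Multiply by n: 116 * 0.0059932951 = 0.6952222316
Round to 4 dp: 0.6952

0.6952


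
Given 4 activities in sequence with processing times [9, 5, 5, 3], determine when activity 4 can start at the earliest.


Activity 4 starts after activities 1 through 3 complete.
Predecessor durations: [9, 5, 5]
ES = 9 + 5 + 5 = 19

19


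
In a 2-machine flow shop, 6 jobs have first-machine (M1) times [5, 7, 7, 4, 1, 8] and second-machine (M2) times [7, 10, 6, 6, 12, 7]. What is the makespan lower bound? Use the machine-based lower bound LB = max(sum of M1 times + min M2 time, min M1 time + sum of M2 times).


LB1 = sum(M1 times) + min(M2 times) = 32 + 6 = 38
LB2 = min(M1 times) + sum(M2 times) = 1 + 48 = 49
Lower bound = max(LB1, LB2) = max(38, 49) = 49

49


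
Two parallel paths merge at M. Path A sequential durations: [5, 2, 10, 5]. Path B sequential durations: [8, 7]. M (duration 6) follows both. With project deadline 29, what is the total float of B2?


Forward pass: ES(B2) = sum of predecessors on chain B = 8
EF = ES + duration = 8 + 7 = 15
Backward pass: LF(M) = deadline = 29; LS(M) = 29 - 6 = 23
LF(B2) = LS(M) - sum(successors on chain B) = 23 - 0 = 23
LS = LF - duration = 23 - 7 = 16
Total float = LS - ES = 16 - 8 = 8

8


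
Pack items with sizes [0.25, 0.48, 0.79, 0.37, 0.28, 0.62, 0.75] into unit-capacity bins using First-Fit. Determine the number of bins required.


Place items sequentially using First-Fit:
  Item 0.25 -> new Bin 1
  Item 0.48 -> Bin 1 (now 0.73)
  Item 0.79 -> new Bin 2
  Item 0.37 -> new Bin 3
  Item 0.28 -> Bin 3 (now 0.65)
  Item 0.62 -> new Bin 4
  Item 0.75 -> new Bin 5
Total bins used = 5

5


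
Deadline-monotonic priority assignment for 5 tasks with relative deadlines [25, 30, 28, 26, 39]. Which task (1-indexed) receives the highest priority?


Sort tasks by relative deadline (ascending):
  Task 1: deadline = 25
  Task 4: deadline = 26
  Task 3: deadline = 28
  Task 2: deadline = 30
  Task 5: deadline = 39
Priority order (highest first): [1, 4, 3, 2, 5]
Highest priority task = 1

1


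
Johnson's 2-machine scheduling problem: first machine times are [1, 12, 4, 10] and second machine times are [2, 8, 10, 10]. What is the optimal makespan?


Apply Johnson's rule:
  Group 1 (a <= b): [(1, 1, 2), (3, 4, 10), (4, 10, 10)]
  Group 2 (a > b): [(2, 12, 8)]
Optimal job order: [1, 3, 4, 2]
Schedule:
  Job 1: M1 done at 1, M2 done at 3
  Job 3: M1 done at 5, M2 done at 15
  Job 4: M1 done at 15, M2 done at 25
  Job 2: M1 done at 27, M2 done at 35
Makespan = 35

35


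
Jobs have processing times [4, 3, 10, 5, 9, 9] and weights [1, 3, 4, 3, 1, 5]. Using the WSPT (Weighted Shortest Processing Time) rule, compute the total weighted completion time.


Compute p/w ratios and sort ascending (WSPT): [(3, 3), (5, 3), (9, 5), (10, 4), (4, 1), (9, 1)]
Compute weighted completion times:
  Job (p=3,w=3): C=3, w*C=3*3=9
  Job (p=5,w=3): C=8, w*C=3*8=24
  Job (p=9,w=5): C=17, w*C=5*17=85
  Job (p=10,w=4): C=27, w*C=4*27=108
  Job (p=4,w=1): C=31, w*C=1*31=31
  Job (p=9,w=1): C=40, w*C=1*40=40
Total weighted completion time = 297

297


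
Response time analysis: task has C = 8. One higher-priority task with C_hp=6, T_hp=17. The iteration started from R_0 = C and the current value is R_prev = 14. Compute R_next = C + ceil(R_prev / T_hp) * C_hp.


R_next = C + ceil(R_prev / T_hp) * C_hp
ceil(14 / 17) = ceil(0.8235) = 1
Interference = 1 * 6 = 6
R_next = 8 + 6 = 14
R_next = R_prev, so the iteration has converged (response time = 14).

14


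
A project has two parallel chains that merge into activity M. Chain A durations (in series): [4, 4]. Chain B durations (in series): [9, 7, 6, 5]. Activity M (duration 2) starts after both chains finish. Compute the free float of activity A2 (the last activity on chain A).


ES(A2) = sum of predecessors on chain A = 4
EF(A2) = ES + duration = 4 + 4 = 8
Successor of A2 is M. ES(M) = max(sum(A), sum(B)) = max(8, 27) = 27
Free float = ES(successor) - EF(current) = 27 - 8 = 19

19


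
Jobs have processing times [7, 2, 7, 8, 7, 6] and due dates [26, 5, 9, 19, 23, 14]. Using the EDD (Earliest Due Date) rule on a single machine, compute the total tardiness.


Sort by due date (EDD order): [(2, 5), (7, 9), (6, 14), (8, 19), (7, 23), (7, 26)]
Compute completion times and tardiness:
  Job 1: p=2, d=5, C=2, tardiness=max(0,2-5)=0
  Job 2: p=7, d=9, C=9, tardiness=max(0,9-9)=0
  Job 3: p=6, d=14, C=15, tardiness=max(0,15-14)=1
  Job 4: p=8, d=19, C=23, tardiness=max(0,23-19)=4
  Job 5: p=7, d=23, C=30, tardiness=max(0,30-23)=7
  Job 6: p=7, d=26, C=37, tardiness=max(0,37-26)=11
Total tardiness = 23

23


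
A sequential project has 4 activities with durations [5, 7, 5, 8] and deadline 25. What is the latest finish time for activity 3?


LF(activity 3) = deadline - sum of successor durations
Successors: activities 4 through 4 with durations [8]
Sum of successor durations = 8
LF = 25 - 8 = 17

17


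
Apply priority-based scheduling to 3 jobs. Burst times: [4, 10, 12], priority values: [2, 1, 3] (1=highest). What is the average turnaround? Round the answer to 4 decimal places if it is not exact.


Sort by priority (ascending = highest first):
Order: [(1, 10), (2, 4), (3, 12)]
Completion times:
  Priority 1, burst=10, C=10
  Priority 2, burst=4, C=14
  Priority 3, burst=12, C=26
Average turnaround = 50/3 = 16.6667

16.6667


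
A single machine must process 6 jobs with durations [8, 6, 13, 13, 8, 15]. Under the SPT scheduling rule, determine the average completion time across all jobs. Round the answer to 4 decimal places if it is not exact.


Sort jobs by processing time (SPT order): [6, 8, 8, 13, 13, 15]
Compute completion times sequentially:
  Job 1: processing = 6, completes at 6
  Job 2: processing = 8, completes at 14
  Job 3: processing = 8, completes at 22
  Job 4: processing = 13, completes at 35
  Job 5: processing = 13, completes at 48
  Job 6: processing = 15, completes at 63
Sum of completion times = 188
Average completion time = 188/6 = 31.3333

31.3333


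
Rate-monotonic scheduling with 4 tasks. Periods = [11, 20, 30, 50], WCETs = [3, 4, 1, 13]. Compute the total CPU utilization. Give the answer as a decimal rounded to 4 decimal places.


Compute individual utilizations (exact fractions):
  Task 1: C/T = 3/11 (approx. 0.2727)
  Task 2: C/T = 4/20 = 1/5 (approx. 0.2)
  Task 3: C/T = 1/30 (approx. 0.0333)
  Task 4: C/T = 13/50 (approx. 0.26)
Total utilization U = 3/11 + 1/5 + 1/30 + 13/50 = 632/825
Rounded to 4 decimal places: U = 0.7661
RM (Liu & Layland) bound for 4 tasks = 0.756828; compare with U = 632/825 (approx. 0.766061)
bound < U <= 1, so the RM sufficient condition is not met (inconclusive; an exact test such as response-time analysis is needed).

0.7661


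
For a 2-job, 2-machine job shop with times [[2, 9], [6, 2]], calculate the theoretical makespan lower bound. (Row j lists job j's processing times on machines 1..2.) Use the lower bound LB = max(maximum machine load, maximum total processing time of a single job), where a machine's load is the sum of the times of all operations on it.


Machine loads:
  Machine 1: 2 + 6 = 8
  Machine 2: 9 + 2 = 11
Max machine load = 11
Job totals:
  Job 1: 11
  Job 2: 8
Max job total = 11
Lower bound = max(11, 11) = 11

11


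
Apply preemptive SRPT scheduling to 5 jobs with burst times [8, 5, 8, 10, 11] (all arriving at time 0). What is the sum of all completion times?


Since all jobs arrive at t=0, SRPT equals SPT ordering.
SPT order: [5, 8, 8, 10, 11]
Completion times:
  Job 1: p=5, C=5
  Job 2: p=8, C=13
  Job 3: p=8, C=21
  Job 4: p=10, C=31
  Job 5: p=11, C=42
Total completion time = 5 + 13 + 21 + 31 + 42 = 112

112


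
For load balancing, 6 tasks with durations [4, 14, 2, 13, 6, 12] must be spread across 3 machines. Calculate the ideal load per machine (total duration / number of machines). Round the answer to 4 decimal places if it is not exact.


Total processing time = 4 + 14 + 2 + 13 + 6 + 12 = 51
Number of machines = 3
Ideal balanced load = 51 / 3 = 17.0

17.0


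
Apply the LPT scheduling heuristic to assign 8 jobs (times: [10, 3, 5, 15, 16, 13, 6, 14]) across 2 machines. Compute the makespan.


Sort jobs in decreasing order (LPT): [16, 15, 14, 13, 10, 6, 5, 3]
Assign each job to the least loaded machine:
  Machine 1: jobs [16, 13, 10, 3], load = 42
  Machine 2: jobs [15, 14, 6, 5], load = 40
Makespan = max load = 42

42


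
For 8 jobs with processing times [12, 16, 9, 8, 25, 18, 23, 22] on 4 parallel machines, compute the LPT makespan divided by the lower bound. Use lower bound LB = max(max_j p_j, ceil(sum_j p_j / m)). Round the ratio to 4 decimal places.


LPT order: [25, 23, 22, 18, 16, 12, 9, 8]
Machine loads after assignment: [33, 32, 34, 34]
LPT makespan = 34
Lower bound = max(max_job, ceil(total/4)) = max(25, 34) = 34
Ratio = 34 / 34 = 1.0

1.0


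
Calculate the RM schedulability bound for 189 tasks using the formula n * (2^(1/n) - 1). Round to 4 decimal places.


Compute 2^(1/189) = 1.0036741787
Subtract 1: 1.0036741787 - 1 = 0.0036741787
Multiply by n: 189 * 0.0036741787 = 0.6944197743
Round to 4 dp: 0.6944

0.6944


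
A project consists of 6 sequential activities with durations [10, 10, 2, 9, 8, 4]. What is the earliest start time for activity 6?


Activity 6 starts after activities 1 through 5 complete.
Predecessor durations: [10, 10, 2, 9, 8]
ES = 10 + 10 + 2 + 9 + 8 = 39

39


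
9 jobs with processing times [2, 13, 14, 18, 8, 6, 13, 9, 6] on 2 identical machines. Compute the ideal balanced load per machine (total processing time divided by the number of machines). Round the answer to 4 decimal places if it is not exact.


Total processing time = 2 + 13 + 14 + 18 + 8 + 6 + 13 + 9 + 6 = 89
Number of machines = 2
Ideal balanced load = 89 / 2 = 44.5

44.5


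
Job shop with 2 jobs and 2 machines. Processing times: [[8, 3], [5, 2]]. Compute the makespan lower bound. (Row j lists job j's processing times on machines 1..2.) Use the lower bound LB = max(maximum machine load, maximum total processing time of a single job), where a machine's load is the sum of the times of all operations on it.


Machine loads:
  Machine 1: 8 + 5 = 13
  Machine 2: 3 + 2 = 5
Max machine load = 13
Job totals:
  Job 1: 11
  Job 2: 7
Max job total = 11
Lower bound = max(13, 11) = 13

13


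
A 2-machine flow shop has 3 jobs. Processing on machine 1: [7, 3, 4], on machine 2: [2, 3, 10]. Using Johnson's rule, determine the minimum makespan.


Apply Johnson's rule:
  Group 1 (a <= b): [(2, 3, 3), (3, 4, 10)]
  Group 2 (a > b): [(1, 7, 2)]
Optimal job order: [2, 3, 1]
Schedule:
  Job 2: M1 done at 3, M2 done at 6
  Job 3: M1 done at 7, M2 done at 17
  Job 1: M1 done at 14, M2 done at 19
Makespan = 19

19


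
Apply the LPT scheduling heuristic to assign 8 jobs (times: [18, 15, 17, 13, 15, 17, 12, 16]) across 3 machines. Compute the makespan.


Sort jobs in decreasing order (LPT): [18, 17, 17, 16, 15, 15, 13, 12]
Assign each job to the least loaded machine:
  Machine 1: jobs [18, 15, 12], load = 45
  Machine 2: jobs [17, 16], load = 33
  Machine 3: jobs [17, 15, 13], load = 45
Makespan = max load = 45

45


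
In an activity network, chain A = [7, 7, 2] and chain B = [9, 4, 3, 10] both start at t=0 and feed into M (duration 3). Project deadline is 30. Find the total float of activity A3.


Forward pass: ES(A3) = sum of predecessors on chain A = 14
EF = ES + duration = 14 + 2 = 16
Backward pass: LF(M) = deadline = 30; LS(M) = 30 - 3 = 27
LF(A3) = LS(M) - sum(successors on chain A) = 27 - 0 = 27
LS = LF - duration = 27 - 2 = 25
Total float = LS - ES = 25 - 14 = 11

11


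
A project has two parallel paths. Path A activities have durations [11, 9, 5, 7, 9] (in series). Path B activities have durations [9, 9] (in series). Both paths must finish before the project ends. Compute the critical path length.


Path A total = 11 + 9 + 5 + 7 + 9 = 41
Path B total = 9 + 9 = 18
Critical path = longest path = max(41, 18) = 41

41


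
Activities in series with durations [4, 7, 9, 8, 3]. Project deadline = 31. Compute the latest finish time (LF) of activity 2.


LF(activity 2) = deadline - sum of successor durations
Successors: activities 3 through 5 with durations [9, 8, 3]
Sum of successor durations = 20
LF = 31 - 20 = 11

11


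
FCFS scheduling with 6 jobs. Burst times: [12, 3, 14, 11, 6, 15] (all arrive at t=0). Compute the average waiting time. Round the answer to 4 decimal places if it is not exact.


FCFS order (as given): [12, 3, 14, 11, 6, 15]
Waiting times:
  Job 1: wait = 0
  Job 2: wait = 12
  Job 3: wait = 15
  Job 4: wait = 29
  Job 5: wait = 40
  Job 6: wait = 46
Sum of waiting times = 142
Average waiting time = 142/6 = 23.6667

23.6667


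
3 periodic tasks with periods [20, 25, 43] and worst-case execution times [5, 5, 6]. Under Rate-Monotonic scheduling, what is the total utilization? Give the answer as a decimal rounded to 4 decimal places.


Compute individual utilizations (exact fractions):
  Task 1: C/T = 5/20 = 1/4 (approx. 0.25)
  Task 2: C/T = 5/25 = 1/5 (approx. 0.2)
  Task 3: C/T = 6/43 (approx. 0.1395)
Total utilization U = 1/4 + 1/5 + 6/43 = 507/860
Rounded to 4 decimal places: U = 0.5895
RM (Liu & Layland) bound for 3 tasks = 0.779763; compare with U = 507/860 (approx. 0.589535)
U <= bound, so schedulable by RM sufficient condition.

0.5895


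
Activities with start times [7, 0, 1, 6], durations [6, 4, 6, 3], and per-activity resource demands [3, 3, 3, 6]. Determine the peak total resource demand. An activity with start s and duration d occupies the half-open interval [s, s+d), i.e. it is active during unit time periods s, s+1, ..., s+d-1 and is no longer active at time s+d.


Each activity i is active on [start_i, start_i + duration_i).
Compute total resource usage per time slot:
  t=0: active resources = [3], total = 3
  t=1: active resources = [3, 3], total = 6
  t=2: active resources = [3, 3], total = 6
  t=3: active resources = [3, 3], total = 6
  t=4: active resources = [3], total = 3
  t=5: active resources = [3], total = 3
  t=6: active resources = [3, 6], total = 9
  t=7: active resources = [3, 6], total = 9
  t=8: active resources = [3, 6], total = 9
  t=9: active resources = [3], total = 3
  t=10: active resources = [3], total = 3
  t=11: active resources = [3], total = 3
  t=12: active resources = [3], total = 3
Peak resource demand = 9

9


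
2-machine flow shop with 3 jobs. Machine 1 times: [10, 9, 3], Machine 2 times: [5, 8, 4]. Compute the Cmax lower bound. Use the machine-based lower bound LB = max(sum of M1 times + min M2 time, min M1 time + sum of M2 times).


LB1 = sum(M1 times) + min(M2 times) = 22 + 4 = 26
LB2 = min(M1 times) + sum(M2 times) = 3 + 17 = 20
Lower bound = max(LB1, LB2) = max(26, 20) = 26

26


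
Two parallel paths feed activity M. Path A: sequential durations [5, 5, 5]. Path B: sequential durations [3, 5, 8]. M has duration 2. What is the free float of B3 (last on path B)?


ES(B3) = sum of predecessors on chain B = 8
EF(B3) = ES + duration = 8 + 8 = 16
Successor of B3 is M. ES(M) = max(sum(A), sum(B)) = max(15, 16) = 16
Free float = ES(successor) - EF(current) = 16 - 16 = 0

0


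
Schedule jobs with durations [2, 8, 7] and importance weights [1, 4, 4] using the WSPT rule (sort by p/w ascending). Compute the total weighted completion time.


Compute p/w ratios and sort ascending (WSPT): [(7, 4), (2, 1), (8, 4)]
Compute weighted completion times:
  Job (p=7,w=4): C=7, w*C=4*7=28
  Job (p=2,w=1): C=9, w*C=1*9=9
  Job (p=8,w=4): C=17, w*C=4*17=68
Total weighted completion time = 105

105


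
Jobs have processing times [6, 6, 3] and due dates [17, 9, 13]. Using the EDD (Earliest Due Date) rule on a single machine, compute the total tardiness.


Sort by due date (EDD order): [(6, 9), (3, 13), (6, 17)]
Compute completion times and tardiness:
  Job 1: p=6, d=9, C=6, tardiness=max(0,6-9)=0
  Job 2: p=3, d=13, C=9, tardiness=max(0,9-13)=0
  Job 3: p=6, d=17, C=15, tardiness=max(0,15-17)=0
Total tardiness = 0

0


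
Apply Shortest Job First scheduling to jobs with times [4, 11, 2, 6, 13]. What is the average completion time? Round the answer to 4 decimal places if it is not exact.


SJF order (ascending): [2, 4, 6, 11, 13]
Completion times:
  Job 1: burst=2, C=2
  Job 2: burst=4, C=6
  Job 3: burst=6, C=12
  Job 4: burst=11, C=23
  Job 5: burst=13, C=36
Average completion = 79/5 = 15.8

15.8


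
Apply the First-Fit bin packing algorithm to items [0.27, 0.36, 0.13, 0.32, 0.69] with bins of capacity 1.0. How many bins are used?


Place items sequentially using First-Fit:
  Item 0.27 -> new Bin 1
  Item 0.36 -> Bin 1 (now 0.63)
  Item 0.13 -> Bin 1 (now 0.76)
  Item 0.32 -> new Bin 2
  Item 0.69 -> new Bin 3
Total bins used = 3

3


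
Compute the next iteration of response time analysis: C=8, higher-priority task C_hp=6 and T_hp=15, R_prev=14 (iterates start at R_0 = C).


R_next = C + ceil(R_prev / T_hp) * C_hp
ceil(14 / 15) = ceil(0.9333) = 1
Interference = 1 * 6 = 6
R_next = 8 + 6 = 14
R_next = R_prev, so the iteration has converged (response time = 14).

14


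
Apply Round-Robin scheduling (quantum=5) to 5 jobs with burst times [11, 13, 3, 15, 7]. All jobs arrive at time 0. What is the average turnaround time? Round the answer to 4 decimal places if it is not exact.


Time quantum = 5
Execution trace:
  J1 runs 5 units, time = 5
  J2 runs 5 units, time = 10
  J3 runs 3 units, time = 13
  J4 runs 5 units, time = 18
  J5 runs 5 units, time = 23
  J1 runs 5 units, time = 28
  J2 runs 5 units, time = 33
  J4 runs 5 units, time = 38
  J5 runs 2 units, time = 40
  J1 runs 1 units, time = 41
  J2 runs 3 units, time = 44
  J4 runs 5 units, time = 49
Finish times: [41, 44, 13, 49, 40]
Average turnaround = 187/5 = 37.4

37.4


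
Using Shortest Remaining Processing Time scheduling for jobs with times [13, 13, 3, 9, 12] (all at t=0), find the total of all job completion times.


Since all jobs arrive at t=0, SRPT equals SPT ordering.
SPT order: [3, 9, 12, 13, 13]
Completion times:
  Job 1: p=3, C=3
  Job 2: p=9, C=12
  Job 3: p=12, C=24
  Job 4: p=13, C=37
  Job 5: p=13, C=50
Total completion time = 3 + 12 + 24 + 37 + 50 = 126

126


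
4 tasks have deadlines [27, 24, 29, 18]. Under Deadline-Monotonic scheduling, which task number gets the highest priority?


Sort tasks by relative deadline (ascending):
  Task 4: deadline = 18
  Task 2: deadline = 24
  Task 1: deadline = 27
  Task 3: deadline = 29
Priority order (highest first): [4, 2, 1, 3]
Highest priority task = 4

4


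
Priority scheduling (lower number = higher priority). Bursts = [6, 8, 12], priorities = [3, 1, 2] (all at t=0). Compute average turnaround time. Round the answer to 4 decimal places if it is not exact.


Sort by priority (ascending = highest first):
Order: [(1, 8), (2, 12), (3, 6)]
Completion times:
  Priority 1, burst=8, C=8
  Priority 2, burst=12, C=20
  Priority 3, burst=6, C=26
Average turnaround = 54/3 = 18.0

18.0


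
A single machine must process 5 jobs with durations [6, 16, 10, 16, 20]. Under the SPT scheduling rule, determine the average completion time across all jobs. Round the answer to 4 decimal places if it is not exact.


Sort jobs by processing time (SPT order): [6, 10, 16, 16, 20]
Compute completion times sequentially:
  Job 1: processing = 6, completes at 6
  Job 2: processing = 10, completes at 16
  Job 3: processing = 16, completes at 32
  Job 4: processing = 16, completes at 48
  Job 5: processing = 20, completes at 68
Sum of completion times = 170
Average completion time = 170/5 = 34.0

34.0


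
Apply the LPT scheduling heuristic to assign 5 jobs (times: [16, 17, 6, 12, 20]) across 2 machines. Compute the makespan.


Sort jobs in decreasing order (LPT): [20, 17, 16, 12, 6]
Assign each job to the least loaded machine:
  Machine 1: jobs [20, 12, 6], load = 38
  Machine 2: jobs [17, 16], load = 33
Makespan = max load = 38

38


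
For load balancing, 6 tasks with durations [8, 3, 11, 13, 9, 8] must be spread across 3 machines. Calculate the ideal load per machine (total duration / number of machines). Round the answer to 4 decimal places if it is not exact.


Total processing time = 8 + 3 + 11 + 13 + 9 + 8 = 52
Number of machines = 3
Ideal balanced load = 52 / 3 = 17.3333

17.3333


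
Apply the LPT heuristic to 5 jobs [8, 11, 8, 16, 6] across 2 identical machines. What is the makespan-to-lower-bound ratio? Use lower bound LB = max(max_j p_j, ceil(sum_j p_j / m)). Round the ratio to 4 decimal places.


LPT order: [16, 11, 8, 8, 6]
Machine loads after assignment: [24, 25]
LPT makespan = 25
Lower bound = max(max_job, ceil(total/2)) = max(16, 25) = 25
Ratio = 25 / 25 = 1.0

1.0


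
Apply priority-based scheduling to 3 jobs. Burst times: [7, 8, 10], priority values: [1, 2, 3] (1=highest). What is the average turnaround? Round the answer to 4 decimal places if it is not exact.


Sort by priority (ascending = highest first):
Order: [(1, 7), (2, 8), (3, 10)]
Completion times:
  Priority 1, burst=7, C=7
  Priority 2, burst=8, C=15
  Priority 3, burst=10, C=25
Average turnaround = 47/3 = 15.6667

15.6667


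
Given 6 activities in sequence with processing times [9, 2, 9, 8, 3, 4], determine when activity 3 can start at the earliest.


Activity 3 starts after activities 1 through 2 complete.
Predecessor durations: [9, 2]
ES = 9 + 2 = 11

11


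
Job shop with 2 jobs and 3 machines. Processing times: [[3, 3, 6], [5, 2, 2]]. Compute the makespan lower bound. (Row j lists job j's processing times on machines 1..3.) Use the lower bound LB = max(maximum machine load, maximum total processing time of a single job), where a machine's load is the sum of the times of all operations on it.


Machine loads:
  Machine 1: 3 + 5 = 8
  Machine 2: 3 + 2 = 5
  Machine 3: 6 + 2 = 8
Max machine load = 8
Job totals:
  Job 1: 12
  Job 2: 9
Max job total = 12
Lower bound = max(8, 12) = 12

12


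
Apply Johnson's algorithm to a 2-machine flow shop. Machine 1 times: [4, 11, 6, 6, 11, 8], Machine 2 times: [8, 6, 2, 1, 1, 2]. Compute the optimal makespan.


Apply Johnson's rule:
  Group 1 (a <= b): [(1, 4, 8)]
  Group 2 (a > b): [(2, 11, 6), (3, 6, 2), (6, 8, 2), (4, 6, 1), (5, 11, 1)]
Optimal job order: [1, 2, 3, 6, 4, 5]
Schedule:
  Job 1: M1 done at 4, M2 done at 12
  Job 2: M1 done at 15, M2 done at 21
  Job 3: M1 done at 21, M2 done at 23
  Job 6: M1 done at 29, M2 done at 31
  Job 4: M1 done at 35, M2 done at 36
  Job 5: M1 done at 46, M2 done at 47
Makespan = 47

47


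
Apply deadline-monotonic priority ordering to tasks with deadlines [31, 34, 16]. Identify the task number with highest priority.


Sort tasks by relative deadline (ascending):
  Task 3: deadline = 16
  Task 1: deadline = 31
  Task 2: deadline = 34
Priority order (highest first): [3, 1, 2]
Highest priority task = 3

3


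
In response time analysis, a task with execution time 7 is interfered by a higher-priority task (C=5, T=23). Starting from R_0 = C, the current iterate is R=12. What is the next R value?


R_next = C + ceil(R_prev / T_hp) * C_hp
ceil(12 / 23) = ceil(0.5217) = 1
Interference = 1 * 5 = 5
R_next = 7 + 5 = 12
R_next = R_prev, so the iteration has converged (response time = 12).

12


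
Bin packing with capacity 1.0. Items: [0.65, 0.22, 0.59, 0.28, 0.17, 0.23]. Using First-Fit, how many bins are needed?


Place items sequentially using First-Fit:
  Item 0.65 -> new Bin 1
  Item 0.22 -> Bin 1 (now 0.87)
  Item 0.59 -> new Bin 2
  Item 0.28 -> Bin 2 (now 0.87)
  Item 0.17 -> new Bin 3
  Item 0.23 -> Bin 3 (now 0.4)
Total bins used = 3

3


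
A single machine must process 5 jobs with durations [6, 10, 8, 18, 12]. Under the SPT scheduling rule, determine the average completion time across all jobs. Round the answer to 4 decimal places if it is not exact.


Sort jobs by processing time (SPT order): [6, 8, 10, 12, 18]
Compute completion times sequentially:
  Job 1: processing = 6, completes at 6
  Job 2: processing = 8, completes at 14
  Job 3: processing = 10, completes at 24
  Job 4: processing = 12, completes at 36
  Job 5: processing = 18, completes at 54
Sum of completion times = 134
Average completion time = 134/5 = 26.8

26.8


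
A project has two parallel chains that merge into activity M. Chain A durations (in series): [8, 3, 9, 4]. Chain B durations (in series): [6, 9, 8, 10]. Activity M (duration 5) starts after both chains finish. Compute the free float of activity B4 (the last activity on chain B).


ES(B4) = sum of predecessors on chain B = 23
EF(B4) = ES + duration = 23 + 10 = 33
Successor of B4 is M. ES(M) = max(sum(A), sum(B)) = max(24, 33) = 33
Free float = ES(successor) - EF(current) = 33 - 33 = 0

0


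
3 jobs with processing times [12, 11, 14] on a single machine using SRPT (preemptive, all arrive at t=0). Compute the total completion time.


Since all jobs arrive at t=0, SRPT equals SPT ordering.
SPT order: [11, 12, 14]
Completion times:
  Job 1: p=11, C=11
  Job 2: p=12, C=23
  Job 3: p=14, C=37
Total completion time = 11 + 23 + 37 = 71

71


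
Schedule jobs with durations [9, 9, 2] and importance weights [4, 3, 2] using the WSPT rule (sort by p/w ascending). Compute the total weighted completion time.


Compute p/w ratios and sort ascending (WSPT): [(2, 2), (9, 4), (9, 3)]
Compute weighted completion times:
  Job (p=2,w=2): C=2, w*C=2*2=4
  Job (p=9,w=4): C=11, w*C=4*11=44
  Job (p=9,w=3): C=20, w*C=3*20=60
Total weighted completion time = 108

108


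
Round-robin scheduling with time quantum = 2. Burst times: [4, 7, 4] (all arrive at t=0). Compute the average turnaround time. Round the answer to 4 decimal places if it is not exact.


Time quantum = 2
Execution trace:
  J1 runs 2 units, time = 2
  J2 runs 2 units, time = 4
  J3 runs 2 units, time = 6
  J1 runs 2 units, time = 8
  J2 runs 2 units, time = 10
  J3 runs 2 units, time = 12
  J2 runs 2 units, time = 14
  J2 runs 1 units, time = 15
Finish times: [8, 15, 12]
Average turnaround = 35/3 = 11.6667

11.6667


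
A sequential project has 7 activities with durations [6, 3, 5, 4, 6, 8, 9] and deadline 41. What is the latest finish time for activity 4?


LF(activity 4) = deadline - sum of successor durations
Successors: activities 5 through 7 with durations [6, 8, 9]
Sum of successor durations = 23
LF = 41 - 23 = 18

18


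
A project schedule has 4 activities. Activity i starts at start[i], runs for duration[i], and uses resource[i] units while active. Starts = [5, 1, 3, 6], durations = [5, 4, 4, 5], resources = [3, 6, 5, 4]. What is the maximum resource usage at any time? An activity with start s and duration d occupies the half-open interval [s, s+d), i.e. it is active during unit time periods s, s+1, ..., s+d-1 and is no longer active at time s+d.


Each activity i is active on [start_i, start_i + duration_i).
Compute total resource usage per time slot:
  t=0: active resources = [], total = 0
  t=1: active resources = [6], total = 6
  t=2: active resources = [6], total = 6
  t=3: active resources = [6, 5], total = 11
  t=4: active resources = [6, 5], total = 11
  t=5: active resources = [3, 5], total = 8
  t=6: active resources = [3, 5, 4], total = 12
  t=7: active resources = [3, 4], total = 7
  t=8: active resources = [3, 4], total = 7
  t=9: active resources = [3, 4], total = 7
  t=10: active resources = [4], total = 4
Peak resource demand = 12

12


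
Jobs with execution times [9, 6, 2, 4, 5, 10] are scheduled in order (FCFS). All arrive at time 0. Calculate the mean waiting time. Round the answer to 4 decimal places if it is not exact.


FCFS order (as given): [9, 6, 2, 4, 5, 10]
Waiting times:
  Job 1: wait = 0
  Job 2: wait = 9
  Job 3: wait = 15
  Job 4: wait = 17
  Job 5: wait = 21
  Job 6: wait = 26
Sum of waiting times = 88
Average waiting time = 88/6 = 14.6667

14.6667


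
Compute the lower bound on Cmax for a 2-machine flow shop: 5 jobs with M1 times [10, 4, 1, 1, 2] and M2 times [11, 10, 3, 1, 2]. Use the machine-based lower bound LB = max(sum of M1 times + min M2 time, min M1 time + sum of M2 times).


LB1 = sum(M1 times) + min(M2 times) = 18 + 1 = 19
LB2 = min(M1 times) + sum(M2 times) = 1 + 27 = 28
Lower bound = max(LB1, LB2) = max(19, 28) = 28

28


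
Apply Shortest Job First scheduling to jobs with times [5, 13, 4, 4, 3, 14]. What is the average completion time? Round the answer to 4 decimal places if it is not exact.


SJF order (ascending): [3, 4, 4, 5, 13, 14]
Completion times:
  Job 1: burst=3, C=3
  Job 2: burst=4, C=7
  Job 3: burst=4, C=11
  Job 4: burst=5, C=16
  Job 5: burst=13, C=29
  Job 6: burst=14, C=43
Average completion = 109/6 = 18.1667

18.1667


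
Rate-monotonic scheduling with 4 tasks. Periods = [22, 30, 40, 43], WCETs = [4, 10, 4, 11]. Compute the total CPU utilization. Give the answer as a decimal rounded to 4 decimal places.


Compute individual utilizations (exact fractions):
  Task 1: C/T = 4/22 = 2/11 (approx. 0.1818)
  Task 2: C/T = 10/30 = 1/3 (approx. 0.3333)
  Task 3: C/T = 4/40 = 1/10 (approx. 0.1)
  Task 4: C/T = 11/43 (approx. 0.2558)
Total utilization U = 2/11 + 1/3 + 1/10 + 11/43 = 12359/14190
Rounded to 4 decimal places: U = 0.8710
RM (Liu & Layland) bound for 4 tasks = 0.756828; compare with U = 12359/14190 (approx. 0.870965)
bound < U <= 1, so the RM sufficient condition is not met (inconclusive; an exact test such as response-time analysis is needed).

0.8710


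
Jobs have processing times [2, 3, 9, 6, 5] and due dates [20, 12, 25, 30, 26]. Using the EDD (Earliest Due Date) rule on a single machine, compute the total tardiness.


Sort by due date (EDD order): [(3, 12), (2, 20), (9, 25), (5, 26), (6, 30)]
Compute completion times and tardiness:
  Job 1: p=3, d=12, C=3, tardiness=max(0,3-12)=0
  Job 2: p=2, d=20, C=5, tardiness=max(0,5-20)=0
  Job 3: p=9, d=25, C=14, tardiness=max(0,14-25)=0
  Job 4: p=5, d=26, C=19, tardiness=max(0,19-26)=0
  Job 5: p=6, d=30, C=25, tardiness=max(0,25-30)=0
Total tardiness = 0

0


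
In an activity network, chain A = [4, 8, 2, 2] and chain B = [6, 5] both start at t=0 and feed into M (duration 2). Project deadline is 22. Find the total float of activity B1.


Forward pass: ES(B1) = sum of predecessors on chain B = 0
EF = ES + duration = 0 + 6 = 6
Backward pass: LF(M) = deadline = 22; LS(M) = 22 - 2 = 20
LF(B1) = LS(M) - sum(successors on chain B) = 20 - 5 = 15
LS = LF - duration = 15 - 6 = 9
Total float = LS - ES = 9 - 0 = 9

9


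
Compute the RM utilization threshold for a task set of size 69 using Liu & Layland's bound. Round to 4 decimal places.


Compute 2^(1/69) = 1.0100962378
Subtract 1: 1.0100962378 - 1 = 0.0100962378
Multiply by n: 69 * 0.0100962378 = 0.6966404082
Round to 4 dp: 0.6966

0.6966


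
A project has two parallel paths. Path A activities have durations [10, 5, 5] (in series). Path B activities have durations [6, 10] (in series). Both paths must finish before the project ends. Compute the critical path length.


Path A total = 10 + 5 + 5 = 20
Path B total = 6 + 10 = 16
Critical path = longest path = max(20, 16) = 20

20


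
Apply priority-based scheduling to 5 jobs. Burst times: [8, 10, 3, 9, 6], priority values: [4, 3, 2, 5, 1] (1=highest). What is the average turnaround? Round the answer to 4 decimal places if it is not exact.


Sort by priority (ascending = highest first):
Order: [(1, 6), (2, 3), (3, 10), (4, 8), (5, 9)]
Completion times:
  Priority 1, burst=6, C=6
  Priority 2, burst=3, C=9
  Priority 3, burst=10, C=19
  Priority 4, burst=8, C=27
  Priority 5, burst=9, C=36
Average turnaround = 97/5 = 19.4

19.4


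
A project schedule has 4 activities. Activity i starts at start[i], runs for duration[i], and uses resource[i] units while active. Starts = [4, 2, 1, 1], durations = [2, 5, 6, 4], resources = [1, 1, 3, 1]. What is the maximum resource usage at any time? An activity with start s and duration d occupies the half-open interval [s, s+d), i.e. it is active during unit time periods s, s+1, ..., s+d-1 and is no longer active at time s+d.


Each activity i is active on [start_i, start_i + duration_i).
Compute total resource usage per time slot:
  t=0: active resources = [], total = 0
  t=1: active resources = [3, 1], total = 4
  t=2: active resources = [1, 3, 1], total = 5
  t=3: active resources = [1, 3, 1], total = 5
  t=4: active resources = [1, 1, 3, 1], total = 6
  t=5: active resources = [1, 1, 3], total = 5
  t=6: active resources = [1, 3], total = 4
Peak resource demand = 6

6


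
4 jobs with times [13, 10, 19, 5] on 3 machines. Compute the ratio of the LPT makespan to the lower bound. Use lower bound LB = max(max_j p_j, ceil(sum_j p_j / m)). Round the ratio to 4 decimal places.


LPT order: [19, 13, 10, 5]
Machine loads after assignment: [19, 13, 15]
LPT makespan = 19
Lower bound = max(max_job, ceil(total/3)) = max(19, 16) = 19
Ratio = 19 / 19 = 1.0

1.0


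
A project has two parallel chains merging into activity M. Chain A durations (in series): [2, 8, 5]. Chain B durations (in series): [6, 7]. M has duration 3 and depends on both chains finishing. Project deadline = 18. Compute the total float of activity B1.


Forward pass: ES(B1) = sum of predecessors on chain B = 0
EF = ES + duration = 0 + 6 = 6
Backward pass: LF(M) = deadline = 18; LS(M) = 18 - 3 = 15
LF(B1) = LS(M) - sum(successors on chain B) = 15 - 7 = 8
LS = LF - duration = 8 - 6 = 2
Total float = LS - ES = 2 - 0 = 2

2


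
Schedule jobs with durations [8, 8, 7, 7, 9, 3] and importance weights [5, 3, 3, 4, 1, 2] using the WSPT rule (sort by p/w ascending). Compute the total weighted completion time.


Compute p/w ratios and sort ascending (WSPT): [(3, 2), (8, 5), (7, 4), (7, 3), (8, 3), (9, 1)]
Compute weighted completion times:
  Job (p=3,w=2): C=3, w*C=2*3=6
  Job (p=8,w=5): C=11, w*C=5*11=55
  Job (p=7,w=4): C=18, w*C=4*18=72
  Job (p=7,w=3): C=25, w*C=3*25=75
  Job (p=8,w=3): C=33, w*C=3*33=99
  Job (p=9,w=1): C=42, w*C=1*42=42
Total weighted completion time = 349

349


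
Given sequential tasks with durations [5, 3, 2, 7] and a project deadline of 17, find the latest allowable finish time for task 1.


LF(activity 1) = deadline - sum of successor durations
Successors: activities 2 through 4 with durations [3, 2, 7]
Sum of successor durations = 12
LF = 17 - 12 = 5

5


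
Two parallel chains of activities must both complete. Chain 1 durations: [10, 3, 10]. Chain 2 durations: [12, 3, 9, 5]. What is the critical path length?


Path A total = 10 + 3 + 10 = 23
Path B total = 12 + 3 + 9 + 5 = 29
Critical path = longest path = max(23, 29) = 29

29


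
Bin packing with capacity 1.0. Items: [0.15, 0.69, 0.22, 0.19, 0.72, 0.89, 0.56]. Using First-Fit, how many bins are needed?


Place items sequentially using First-Fit:
  Item 0.15 -> new Bin 1
  Item 0.69 -> Bin 1 (now 0.84)
  Item 0.22 -> new Bin 2
  Item 0.19 -> Bin 2 (now 0.41)
  Item 0.72 -> new Bin 3
  Item 0.89 -> new Bin 4
  Item 0.56 -> Bin 2 (now 0.97)
Total bins used = 4

4


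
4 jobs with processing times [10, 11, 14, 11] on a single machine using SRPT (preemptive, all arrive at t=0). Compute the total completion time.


Since all jobs arrive at t=0, SRPT equals SPT ordering.
SPT order: [10, 11, 11, 14]
Completion times:
  Job 1: p=10, C=10
  Job 2: p=11, C=21
  Job 3: p=11, C=32
  Job 4: p=14, C=46
Total completion time = 10 + 21 + 32 + 46 = 109

109


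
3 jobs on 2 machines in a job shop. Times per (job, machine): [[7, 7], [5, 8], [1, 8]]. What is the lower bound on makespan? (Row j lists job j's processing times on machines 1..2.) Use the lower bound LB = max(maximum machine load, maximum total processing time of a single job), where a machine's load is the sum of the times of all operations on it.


Machine loads:
  Machine 1: 7 + 5 + 1 = 13
  Machine 2: 7 + 8 + 8 = 23
Max machine load = 23
Job totals:
  Job 1: 14
  Job 2: 13
  Job 3: 9
Max job total = 14
Lower bound = max(23, 14) = 23

23


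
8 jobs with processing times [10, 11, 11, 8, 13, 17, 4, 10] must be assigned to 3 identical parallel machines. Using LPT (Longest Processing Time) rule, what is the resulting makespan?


Sort jobs in decreasing order (LPT): [17, 13, 11, 11, 10, 10, 8, 4]
Assign each job to the least loaded machine:
  Machine 1: jobs [17, 10], load = 27
  Machine 2: jobs [13, 10, 4], load = 27
  Machine 3: jobs [11, 11, 8], load = 30
Makespan = max load = 30

30


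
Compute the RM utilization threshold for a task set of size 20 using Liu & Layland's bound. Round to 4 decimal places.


Compute 2^(1/20) = 1.0352649238
Subtract 1: 1.0352649238 - 1 = 0.0352649238
Multiply by n: 20 * 0.0352649238 = 0.7052984760
Round to 4 dp: 0.7053

0.7053


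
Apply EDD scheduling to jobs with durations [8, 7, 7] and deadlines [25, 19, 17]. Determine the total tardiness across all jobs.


Sort by due date (EDD order): [(7, 17), (7, 19), (8, 25)]
Compute completion times and tardiness:
  Job 1: p=7, d=17, C=7, tardiness=max(0,7-17)=0
  Job 2: p=7, d=19, C=14, tardiness=max(0,14-19)=0
  Job 3: p=8, d=25, C=22, tardiness=max(0,22-25)=0
Total tardiness = 0

0


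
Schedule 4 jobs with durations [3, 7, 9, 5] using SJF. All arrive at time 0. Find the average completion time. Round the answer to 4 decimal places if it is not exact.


SJF order (ascending): [3, 5, 7, 9]
Completion times:
  Job 1: burst=3, C=3
  Job 2: burst=5, C=8
  Job 3: burst=7, C=15
  Job 4: burst=9, C=24
Average completion = 50/4 = 12.5

12.5


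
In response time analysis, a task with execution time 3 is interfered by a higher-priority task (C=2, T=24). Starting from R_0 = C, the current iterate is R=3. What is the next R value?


R_next = C + ceil(R_prev / T_hp) * C_hp
ceil(3 / 24) = ceil(0.125) = 1
Interference = 1 * 2 = 2
R_next = 3 + 2 = 5

5
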